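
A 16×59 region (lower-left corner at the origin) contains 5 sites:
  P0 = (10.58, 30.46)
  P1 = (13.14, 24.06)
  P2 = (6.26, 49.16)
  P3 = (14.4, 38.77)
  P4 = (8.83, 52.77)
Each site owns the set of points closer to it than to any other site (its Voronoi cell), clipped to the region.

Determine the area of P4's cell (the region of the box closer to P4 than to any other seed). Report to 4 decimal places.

1. box [0,16]×[0,59]: [(0, 0) (16, 0) (16, 59) (0, 59)]
2. ⊥bis P4·P0 via (9.705,41.615): [(0, 40.8537) (16, 42.1088) (16, 59) (0, 59)]  |A|=280.2998
3. ⊥bis P4·P1 via (10.985,38.415): [(0, 40.8537) (16, 42.1088) (16, 59) (0, 59)]  |A|=280.2998
4. ⊥bis P4·P2 via (7.545,50.965): [(0, 56.3364) (16, 44.9458) (16, 59) (0, 59)]  |A|=133.7427
5. ⊥bis P4·P3 via (11.615,45.77): [(0, 56.3364) (13.6853, 46.5937) (16, 47.5146) (16, 59) (0, 59)]  |A|=130.7697
6. canonical 5-gon: [(0, 56.3364) (13.6853, 46.5937) (16, 47.5146) (16, 59) (0, 59)]
7. shoelace: 130.7697

Area of P4's cell: 130.7697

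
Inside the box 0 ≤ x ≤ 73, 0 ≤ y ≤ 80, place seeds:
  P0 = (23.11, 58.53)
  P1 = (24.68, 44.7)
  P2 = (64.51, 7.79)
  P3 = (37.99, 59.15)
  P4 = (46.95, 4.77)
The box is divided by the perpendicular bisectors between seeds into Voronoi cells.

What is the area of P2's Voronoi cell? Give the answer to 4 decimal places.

Area of P2's cell: 760.3162

1. box [0,73]×[0,80]: [(0, 0) (73, 0) (73, 80) (0, 80)]
2. ⊥bis P2·P0 via (43.81,33.16): [(3.169, 0) (73, 0) (73, 56.9768)]  |A|=1989.3752
3. ⊥bis P2·P1 via (44.595,26.245): [(20.2741, 0) (73, 0) (73, 56.8972)]  |A|=1499.978
4. ⊥bis P2·P3 via (51.25,33.47): [(51.3273, 33.5099) (20.2741, 0) (73, 0) (73, 44.7007)]  |A|=1367.8133
5. ⊥bis P2·P4 via (55.73,6.28): [(51.3273, 33.5099) (51.0908, 33.2547) (56.81, 0) (73, 0) (73, 44.7007)]  |A|=760.3162
6. canonical 5-gon: [(51.3273, 33.5099) (51.0908, 33.2547) (56.81, 0) (73, 0) (73, 44.7007)]
7. shoelace: 760.3162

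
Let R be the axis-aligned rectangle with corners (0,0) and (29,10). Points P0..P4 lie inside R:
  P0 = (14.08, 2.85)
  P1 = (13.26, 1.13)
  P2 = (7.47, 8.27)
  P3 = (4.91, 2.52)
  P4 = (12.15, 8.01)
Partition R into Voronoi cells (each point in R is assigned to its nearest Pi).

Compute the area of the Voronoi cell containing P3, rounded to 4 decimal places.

Area of P3's cell: 55.8034

1. box [0,29]×[0,10]: [(0, 0) (29, 0) (29, 10) (0, 10)]
2. ⊥bis P3·P0 via (9.495,2.685): [(0, 0) (9.5916, 0) (9.2318, 10) (0, 10)]  |A|=94.1169
3. ⊥bis P3·P1 via (9.085,1.825): [(0, 0) (8.7812, 0) (9.4476, 4.003) (9.2318, 10) (0, 10)]  |A|=92.4948
4. ⊥bis P3·P2 via (6.19,5.395): [(0, 8.1509) (0, 0) (8.7812, 0) (9.4385, 3.9487)]  |A|=55.8034
5. ⊥bis P3·P4 via (8.53,5.265): [(0, 8.1509) (0, 0) (8.7812, 0) (9.4385, 3.9487)]  |A|=55.8034
6. canonical 4-gon: [(0, 8.1509) (0, 0) (8.7812, 0) (9.4385, 3.9487)]
7. shoelace: 55.8034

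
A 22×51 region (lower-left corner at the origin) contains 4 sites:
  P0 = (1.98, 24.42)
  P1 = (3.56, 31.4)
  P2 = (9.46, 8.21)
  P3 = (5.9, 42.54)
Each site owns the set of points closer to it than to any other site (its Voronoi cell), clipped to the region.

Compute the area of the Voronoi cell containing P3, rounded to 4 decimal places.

Area of P3's cell: 337.6348

1. box [0,22]×[0,51]: [(0, 0) (22, 0) (22, 51) (0, 51)]
2. ⊥bis P3·P0 via (3.94,33.48): [(0, 34.3324) (22, 29.573) (22, 51) (0, 51)]  |A|=419.0412
3. ⊥bis P3·P1 via (4.73,36.97): [(0, 37.9636) (22, 33.3424) (22, 51) (0, 51)]  |A|=337.6348
4. ⊥bis P3·P2 via (7.68,25.375): [(0, 37.9636) (22, 33.3424) (22, 51) (0, 51)]  |A|=337.6348
5. canonical 4-gon: [(0, 37.9636) (22, 33.3424) (22, 51) (0, 51)]
6. shoelace: 337.6348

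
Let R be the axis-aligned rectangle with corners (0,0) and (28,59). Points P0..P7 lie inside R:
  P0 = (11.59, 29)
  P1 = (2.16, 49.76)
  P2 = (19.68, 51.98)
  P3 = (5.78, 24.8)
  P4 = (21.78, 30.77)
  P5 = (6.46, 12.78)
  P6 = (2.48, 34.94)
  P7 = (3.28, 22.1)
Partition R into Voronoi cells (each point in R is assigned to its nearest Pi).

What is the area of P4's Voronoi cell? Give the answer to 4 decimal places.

1. box [0,28]×[0,59]: [(0, 0) (28, 0) (28, 59) (0, 59)]
2. ⊥bis P4·P0 via (16.685,29.885): [(21.876, 0) (28, 0) (28, 59) (11.6277, 59)]  |A|=663.6394
3. ⊥bis P4·P1 via (11.97,40.265): [(14.4389, 42.8158) (21.876, 0) (28, 0) (28, 56.8268)]  |A|=516.4181
4. ⊥bis P4·P2 via (20.73,41.375): [(14.7913, 40.787) (21.876, 0) (28, 0) (28, 42.0948)]  |A|=402.8978
5. ⊥bis P4·P3 via (13.78,27.785): [(14.7913, 40.787) (19.8977, 11.389) (24.1473, 0) (28, 0) (28, 42.0948)]  |A|=389.9641
6. ⊥bis P4·P5 via (14.12,21.775): [(14.7913, 40.787) (18.7835, 17.8036) (28, 9.955) (28, 42.0948)]  |A|=302.5083
7. ⊥bis P4·P6 via (12.13,32.855): [(14.7913, 40.787) (18.7835, 17.8036) (28, 9.955) (28, 42.0948)]  |A|=302.5083
8. ⊥bis P4·P7 via (12.53,26.435): [(14.7913, 40.787) (18.7835, 17.8036) (28, 9.955) (28, 42.0948)]  |A|=302.5083
9. canonical 4-gon: [(14.7913, 40.787) (18.7835, 17.8036) (28, 9.955) (28, 42.0948)]
10. shoelace: 302.5083

Area of P4's cell: 302.5083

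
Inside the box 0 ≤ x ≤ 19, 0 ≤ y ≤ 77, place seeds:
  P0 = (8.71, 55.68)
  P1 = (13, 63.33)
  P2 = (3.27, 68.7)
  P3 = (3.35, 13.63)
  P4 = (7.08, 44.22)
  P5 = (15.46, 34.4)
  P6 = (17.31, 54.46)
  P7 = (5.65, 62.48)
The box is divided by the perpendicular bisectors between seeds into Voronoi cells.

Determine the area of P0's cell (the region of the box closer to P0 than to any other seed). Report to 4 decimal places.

Area of P0's cell: 104.8221

1. box [0,19]×[0,77]: [(0, 0) (19, 0) (19, 77) (0, 77)]
2. ⊥bis P0·P1 via (10.855,59.505): [(0, 65.5923) (0, 0) (19, 0) (19, 54.9374)]  |A|=1145.0324
3. ⊥bis P0·P2 via (5.99,62.19): [(6.0342, 62.2085) (0, 59.6873) (0, 0) (19, 0) (19, 54.9374)]  |A|=1127.2164
4. ⊥bis P0·P3 via (6.03,34.655): [(6.0342, 62.2085) (0, 59.6873) (0, 35.4236) (19, 33.0017) (19, 54.9374)]  |A|=477.1753
5. ⊥bis P0·P4 via (7.895,49.95): [(6.0342, 62.2085) (0, 59.6873) (0, 51.0729) (19, 48.3705) (19, 54.9374)]  |A|=182.5038
6. ⊥bis P0·P5 via (12.085,45.04): [(6.0342, 62.2085) (0, 59.6873) (0, 51.0729) (19, 48.3705) (19, 54.9374)]  |A|=182.5038
7. ⊥bis P0·P6 via (13.01,55.07): [(13.434, 58.0587) (6.0342, 62.2085) (0, 59.6873) (0, 51.0729) (12.1969, 49.3381)]  |A|=133.9658
8. ⊥bis P0·P7 via (7.18,59.08): [(13.434, 58.0587) (9.6394, 60.1867) (0, 55.849) (0, 51.0729) (12.1969, 49.3381)]  |A|=104.8221
9. canonical 5-gon: [(13.434, 58.0587) (9.6394, 60.1867) (0, 55.849) (0, 51.0729) (12.1969, 49.3381)]
10. shoelace: 104.8221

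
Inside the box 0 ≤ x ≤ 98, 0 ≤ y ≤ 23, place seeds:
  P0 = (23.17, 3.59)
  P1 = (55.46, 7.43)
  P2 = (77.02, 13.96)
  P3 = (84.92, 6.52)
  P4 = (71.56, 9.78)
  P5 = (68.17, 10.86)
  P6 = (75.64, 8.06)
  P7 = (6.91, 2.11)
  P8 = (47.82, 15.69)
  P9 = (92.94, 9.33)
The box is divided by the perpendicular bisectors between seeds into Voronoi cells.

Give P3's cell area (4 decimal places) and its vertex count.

1. box [0,98]×[0,23]: [(0, 0) (98, 0) (98, 23) (0, 23)]
2. ⊥bis P3·P0 via (54.045,5.055): [(54.2849, 0) (98, 0) (98, 23) (53.1935, 23)]  |A|=1017.9987
3. ⊥bis P3·P1 via (70.19,6.975): [(69.9745, 0) (98, 0) (98, 23) (70.685, 23)]  |A|=636.4152
4. ⊥bis P3·P2 via (80.97,10.24): [(71.3263, 0) (98, 0) (98, 23) (92.987, 23)]  |A|=364.3974
5. ⊥bis P3·P4 via (78.24,8.15): [(77.9736, 7.0584) (76.2513, 0) (98, 0) (98, 23) (92.987, 23)]  |A|=347.016
6. ⊥bis P3·P5 via (76.545,8.69): [(77.9736, 7.0584) (76.2513, 0) (98, 0) (98, 23) (92.987, 23)]  |A|=347.016
7. ⊥bis P3·P6 via (80.28,7.29): [(80.7267, 9.9816) (79.0702, 0) (98, 0) (98, 23) (92.987, 23)]  |A|=325.7487
8. ⊥bis P3·P7 via (45.915,4.315): [(80.7267, 9.9816) (79.0702, 0) (98, 0) (98, 23) (92.987, 23)]  |A|=325.7487
9. ⊥bis P3·P8 via (66.37,11.105): [(80.7267, 9.9816) (79.0702, 0) (98, 0) (98, 23) (92.987, 23)]  |A|=325.7487
10. ⊥bis P3·P9 via (88.93,7.925): [(86.1804, 15.7726) (80.7267, 9.9816) (79.0702, 0) (91.7067, 0)]  |A|=122.0773
11. canonical 4-gon: [(86.1804, 15.7726) (80.7267, 9.9816) (79.0702, 0) (91.7067, 0)]
12. shoelace: 122.0773

Area of P3's cell: 122.0773 (4 vertices)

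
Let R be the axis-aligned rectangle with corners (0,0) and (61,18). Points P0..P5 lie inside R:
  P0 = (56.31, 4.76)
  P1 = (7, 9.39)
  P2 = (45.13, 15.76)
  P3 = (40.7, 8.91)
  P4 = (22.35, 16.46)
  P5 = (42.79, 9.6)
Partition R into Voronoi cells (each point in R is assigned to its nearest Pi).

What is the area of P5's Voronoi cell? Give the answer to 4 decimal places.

1. box [0,61]×[0,18]: [(0, 0) (61, 0) (61, 18) (0, 18)]
2. ⊥bis P5·P0 via (49.55,7.18): [(0, 0) (46.9796, 0) (53.4234, 18) (0, 18)]  |A|=903.6277
3. ⊥bis P5·P1 via (24.895,9.495): [(24.9507, 0) (46.9796, 0) (53.4234, 18) (24.8451, 18)]  |A|=455.4654
4. ⊥bis P5·P2 via (43.96,12.68): [(24.9507, 0) (46.9796, 0) (50.6141, 10.1523) (29.9552, 18) (24.8451, 18)]  |A|=363.3799
5. ⊥bis P5·P3 via (41.745,9.255): [(44.8005, 0) (46.9796, 0) (50.6141, 10.1523) (40.1345, 14.1332)]  |A|=75.8293
6. ⊥bis P5·P4 via (32.57,13.03): [(44.8005, 0) (46.9796, 0) (50.6141, 10.1523) (40.1345, 14.1332)]  |A|=75.8293
7. canonical 4-gon: [(44.8005, 0) (46.9796, 0) (50.6141, 10.1523) (40.1345, 14.1332)]
8. shoelace: 75.8293

Area of P5's cell: 75.8293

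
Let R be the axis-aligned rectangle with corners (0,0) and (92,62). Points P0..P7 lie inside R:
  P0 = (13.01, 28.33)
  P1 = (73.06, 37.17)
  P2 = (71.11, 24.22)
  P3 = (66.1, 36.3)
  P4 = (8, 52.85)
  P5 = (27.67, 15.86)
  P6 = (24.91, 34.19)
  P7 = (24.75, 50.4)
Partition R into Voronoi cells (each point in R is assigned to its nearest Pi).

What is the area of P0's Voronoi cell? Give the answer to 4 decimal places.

1. box [0,92]×[0,62]: [(0, 0) (92, 0) (92, 62) (0, 62)]
2. ⊥bis P0·P1 via (43.035,32.75): [(0, 0) (47.8561, 0) (38.7291, 62) (0, 62)]  |A|=2684.1424
3. ⊥bis P0·P2 via (42.06,26.275): [(0, 0) (40.2013, 0) (42.6858, 35.1219) (38.7291, 62) (0, 62)]  |A|=2549.716
4. ⊥bis P0·P3 via (39.555,32.315): [(0, 0) (40.2013, 0) (41.5481, 19.0386) (35.0986, 62) (0, 62)]  |A|=2424.6219
5. ⊥bis P0·P4 via (10.505,40.59): [(0, 38.4436) (0, 0) (40.2013, 0) (41.5481, 19.0386) (37.4852, 46.1027)]  |A|=1704.1267
6. ⊥bis P0·P5 via (20.34,22.095): [(0, 38.4436) (0, 0) (1.5457, 0) (37.9766, 42.829) (37.4852, 46.1027)]  |A|=826.318
7. ⊥bis P0·P6 via (18.96,31.26): [(14.0126, 41.3067) (0, 38.4436) (0, 0) (1.5457, 0) (22.3244, 24.4279)]  |A|=578.1506
8. ⊥bis P0·P7 via (18.88,39.365): [(14.0126, 41.3067) (0, 38.4436) (0, 0) (1.5457, 0) (22.3244, 24.4279)]  |A|=578.1506
9. canonical 5-gon: [(14.0126, 41.3067) (0, 38.4436) (0, 0) (1.5457, 0) (22.3244, 24.4279)]
10. shoelace: 578.1506

Area of P0's cell: 578.1506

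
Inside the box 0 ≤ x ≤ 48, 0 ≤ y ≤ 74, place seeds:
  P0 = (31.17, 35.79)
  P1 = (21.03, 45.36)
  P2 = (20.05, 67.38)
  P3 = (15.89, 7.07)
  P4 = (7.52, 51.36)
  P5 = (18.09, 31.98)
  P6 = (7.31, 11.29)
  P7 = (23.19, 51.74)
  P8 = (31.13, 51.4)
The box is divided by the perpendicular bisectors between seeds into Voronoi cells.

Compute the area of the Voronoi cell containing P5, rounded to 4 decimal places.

Area of P5's cell: 427.1103

1. box [0,48]×[0,74]: [(0, 0) (48, 0) (48, 74) (0, 74)]
2. ⊥bis P5·P0 via (24.63,33.885): [(0, 0) (34.5002, 0) (12.9451, 74) (0, 74)]  |A|=1755.476
3. ⊥bis P5·P1 via (19.56,38.67): [(0, 42.9679) (0, 0) (34.5002, 0) (23.4876, 37.807)]  |A|=1156.7804
4. ⊥bis P5·P2 via (19.07,49.68): [(0, 42.9679) (0, 0) (34.5002, 0) (23.4876, 37.807)]  |A|=1156.7804
5. ⊥bis P5·P3 via (16.99,19.525): [(0, 42.9679) (0, 21.0255) (29.125, 18.4533) (23.4876, 37.807)]  |A|=532.2756
6. ⊥bis P5·P4 via (12.805,41.67): [(10.824, 40.5896) (0, 34.6861) (0, 21.0255) (29.125, 18.4533) (23.4876, 37.807)]  |A|=487.4539
7. ⊥bis P5·P6 via (12.7,21.635): [(10.824, 40.5896) (0, 34.6861) (0, 28.252) (16.7007, 19.5506) (29.125, 18.4533) (23.4876, 37.807)]  |A|=427.1103
8. ⊥bis P5·P7 via (20.64,41.86): [(10.824, 40.5896) (0, 34.6861) (0, 28.252) (16.7007, 19.5506) (29.125, 18.4533) (23.4876, 37.807)]  |A|=427.1103
9. ⊥bis P5·P8 via (24.61,41.69): [(10.824, 40.5896) (0, 34.6861) (0, 28.252) (16.7007, 19.5506) (29.125, 18.4533) (23.4876, 37.807)]  |A|=427.1103
10. canonical 6-gon: [(10.824, 40.5896) (0, 34.6861) (0, 28.252) (16.7007, 19.5506) (29.125, 18.4533) (23.4876, 37.807)]
11. shoelace: 427.1103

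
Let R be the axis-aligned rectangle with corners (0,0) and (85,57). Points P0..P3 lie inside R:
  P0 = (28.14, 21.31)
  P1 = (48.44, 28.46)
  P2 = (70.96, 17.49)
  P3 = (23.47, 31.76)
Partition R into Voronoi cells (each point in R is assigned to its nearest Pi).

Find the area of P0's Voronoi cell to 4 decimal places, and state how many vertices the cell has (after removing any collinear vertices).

Area of P0's cell: 1003.1681 (4 vertices)

1. box [0,85]×[0,57]: [(0, 0) (85, 0) (85, 57) (0, 57)]
2. ⊥bis P0·P1 via (38.29,24.885): [(0, 0) (47.0549, 0) (26.9786, 57) (0, 57)]  |A|=2109.954
3. ⊥bis P0·P2 via (49.55,19.4): [(0, 0) (47.0549, 0) (26.9786, 57) (0, 57)]  |A|=2109.954
4. ⊥bis P0·P3 via (25.805,26.535): [(0, 15.003) (0, 0) (47.0549, 0) (36.09, 31.1312)]  |A|=1003.1681
5. canonical 4-gon: [(0, 15.003) (0, 0) (47.0549, 0) (36.09, 31.1312)]
6. shoelace: 1003.1681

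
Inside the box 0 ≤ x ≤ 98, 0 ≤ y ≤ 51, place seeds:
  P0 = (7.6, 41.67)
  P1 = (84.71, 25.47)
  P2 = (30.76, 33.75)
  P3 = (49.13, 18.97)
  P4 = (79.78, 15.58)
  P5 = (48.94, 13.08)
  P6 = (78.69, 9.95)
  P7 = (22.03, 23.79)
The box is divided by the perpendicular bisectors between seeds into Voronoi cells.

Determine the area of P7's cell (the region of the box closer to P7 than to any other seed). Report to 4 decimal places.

Area of P7's cell: 933.6174

1. box [0,98]×[0,51]: [(0, 0) (98, 0) (98, 51) (0, 51)]
2. ⊥bis P7·P0 via (14.815,32.73): [(0, 20.7736) (0, 0) (98, 0) (98, 51) (37.4531, 51)]  |A|=4431.964
3. ⊥bis P7·P1 via (53.37,24.63): [(0, 20.7736) (0, 0) (54.0302, 0) (52.6632, 51) (37.4531, 51)]  |A|=2154.6447
4. ⊥bis P7·P2 via (26.395,28.77): [(18.4917, 35.6973) (0, 20.7736) (0, 0) (54.0302, 0) (53.9053, 4.657)]  |A|=1236.9583
5. ⊥bis P7·P3 via (35.58,21.38): [(35.4783, 20.8084) (18.4917, 35.6973) (0, 20.7736) (0, 0) (31.7774, 0)]  |A|=963.5363
6. ⊥bis P7·P4 via (50.905,19.685): [(35.4783, 20.8084) (18.4917, 35.6973) (0, 20.7736) (0, 0) (31.7774, 0)]  |A|=963.5363
7. ⊥bis P7·P5 via (35.485,18.435): [(34.7098, 16.4871) (35.4783, 20.8084) (18.4917, 35.6973) (0, 20.7736) (0, 0) (28.148, 0)]  |A|=933.6174
8. ⊥bis P7·P6 via (50.36,16.87): [(34.7098, 16.4871) (35.4783, 20.8084) (18.4917, 35.6973) (0, 20.7736) (0, 0) (28.148, 0)]  |A|=933.6174
9. canonical 6-gon: [(34.7098, 16.4871) (35.4783, 20.8084) (18.4917, 35.6973) (0, 20.7736) (0, 0) (28.148, 0)]
10. shoelace: 933.6174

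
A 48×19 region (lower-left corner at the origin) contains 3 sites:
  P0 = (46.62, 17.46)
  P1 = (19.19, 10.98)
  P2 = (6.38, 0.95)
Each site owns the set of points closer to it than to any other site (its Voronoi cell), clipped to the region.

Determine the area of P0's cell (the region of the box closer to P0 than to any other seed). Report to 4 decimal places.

Area of P0's cell: 265.6192

1. box [0,48]×[0,19]: [(0, 0) (48, 0) (48, 19) (0, 19)]
2. ⊥bis P0·P1 via (32.905,14.22): [(36.2643, 0) (48, 0) (48, 19) (31.7758, 19)]  |A|=265.6192
3. ⊥bis P0·P2 via (26.5,9.205): [(36.2643, 0) (48, 0) (48, 19) (31.7758, 19)]  |A|=265.6192
4. canonical 4-gon: [(36.2643, 0) (48, 0) (48, 19) (31.7758, 19)]
5. shoelace: 265.6192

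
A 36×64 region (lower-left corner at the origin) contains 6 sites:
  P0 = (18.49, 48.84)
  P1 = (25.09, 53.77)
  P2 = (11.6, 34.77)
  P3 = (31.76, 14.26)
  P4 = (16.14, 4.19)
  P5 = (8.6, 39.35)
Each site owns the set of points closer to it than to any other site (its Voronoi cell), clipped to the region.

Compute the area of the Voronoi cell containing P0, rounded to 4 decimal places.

Area of P0's cell: 394.8640

1. box [0,36]×[0,64]: [(0, 0) (36, 0) (36, 64) (0, 64)]
2. ⊥bis P0·P1 via (21.79,51.305): [(0, 0) (36, 0) (36, 32.2815) (12.3072, 64) (0, 64)]  |A|=1928.2499
3. ⊥bis P0·P2 via (15.045,41.805): [(0, 49.1725) (36, 31.5435) (36, 32.2815) (12.3072, 64) (0, 64)]  |A|=475.3636
4. ⊥bis P0·P3 via (25.125,31.55): [(0, 49.1725) (31.2146, 33.8869) (34.0019, 34.9565) (12.3072, 64) (0, 64)]  |A|=468.8011
5. ⊥bis P0·P4 via (17.315,26.515): [(0, 49.1725) (31.2146, 33.8869) (34.0019, 34.9565) (12.3072, 64) (0, 64)]  |A|=468.8011
6. ⊥bis P0·P5 via (13.545,44.095): [(0, 58.2109) (16.3605, 41.1608) (31.2146, 33.8869) (34.0019, 34.9565) (12.3072, 64) (0, 64)]  |A|=394.864
7. canonical 6-gon: [(0, 58.2109) (16.3605, 41.1608) (31.2146, 33.8869) (34.0019, 34.9565) (12.3072, 64) (0, 64)]
8. shoelace: 394.864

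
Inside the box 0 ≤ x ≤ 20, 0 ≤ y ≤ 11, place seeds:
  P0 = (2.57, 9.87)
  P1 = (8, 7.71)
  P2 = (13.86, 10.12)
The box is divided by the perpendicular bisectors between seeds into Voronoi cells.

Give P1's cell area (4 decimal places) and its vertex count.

Area of P1's cell: 91.9401 (4 vertices)

1. box [0,20]×[0,11]: [(0, 0) (20, 0) (20, 11) (0, 11)]
2. ⊥bis P1·P0 via (5.285,8.79): [(1.7884, 0) (20, 0) (20, 11) (6.1641, 11)]  |A|=176.261
3. ⊥bis P1·P2 via (10.93,8.915): [(1.7884, 0) (14.5964, 0) (10.0725, 11) (6.1641, 11)]  |A|=91.9401
4. canonical 4-gon: [(1.7884, 0) (14.5964, 0) (10.0725, 11) (6.1641, 11)]
5. shoelace: 91.9401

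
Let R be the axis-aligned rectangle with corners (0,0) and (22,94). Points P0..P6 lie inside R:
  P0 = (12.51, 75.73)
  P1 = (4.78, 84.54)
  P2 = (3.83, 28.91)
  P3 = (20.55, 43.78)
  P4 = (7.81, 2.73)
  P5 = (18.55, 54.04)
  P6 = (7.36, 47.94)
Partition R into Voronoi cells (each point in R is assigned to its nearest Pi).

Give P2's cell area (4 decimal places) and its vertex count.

Area of P2's cell: 403.9546 (5 vertices)

1. box [0,22]×[0,94]: [(0, 0) (22, 0) (22, 94) (0, 94)]
2. ⊥bis P2·P0 via (8.17,52.32): [(0, 53.8346) (0, 0) (22, 0) (22, 49.756)]  |A|=1139.4976
3. ⊥bis P2·P1 via (4.305,56.725): [(0, 53.8346) (0, 0) (22, 0) (22, 49.756)]  |A|=1139.4976
4. ⊥bis P2·P3 via (12.19,36.345): [(0, 50.0516) (0, 0) (22, 0) (22, 25.3145)]  |A|=829.0271
5. ⊥bis P2·P4 via (5.82,15.82): [(0, 50.0516) (0, 14.9352) (22, 18.2798) (22, 25.3145)]  |A|=463.6624
6. ⊥bis P2·P5 via (11.19,41.475): [(3.7538, 45.8308) (0, 48.0296) (0, 14.9352) (22, 18.2798) (22, 25.3145)]  |A|=459.8674
7. ⊥bis P2·P6 via (5.595,38.425): [(11.2776, 37.3709) (0, 39.4629) (0, 14.9352) (22, 18.2798) (22, 25.3145)]  |A|=403.9546
8. canonical 5-gon: [(11.2776, 37.3709) (0, 39.4629) (0, 14.9352) (22, 18.2798) (22, 25.3145)]
9. shoelace: 403.9546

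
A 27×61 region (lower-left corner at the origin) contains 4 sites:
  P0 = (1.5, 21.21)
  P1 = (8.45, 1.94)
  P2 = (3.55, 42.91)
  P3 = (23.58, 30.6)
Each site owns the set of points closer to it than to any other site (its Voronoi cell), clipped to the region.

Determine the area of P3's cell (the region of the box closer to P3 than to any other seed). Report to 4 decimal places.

Area of P3's cell: 464.7824

1. box [0,27]×[0,61]: [(0, 0) (27, 0) (27, 61) (0, 61)]
2. ⊥bis P3·P0 via (12.54,25.905): [(0, 55.392) (23.5567, 0) (27, 0) (27, 61) (0, 61)]  |A|=994.5743
3. ⊥bis P3·P1 via (16.015,16.27): [(0, 55.392) (16.8177, 15.8462) (27, 10.4709) (27, 61) (0, 61)]  |A|=913.9836
4. ⊥bis P3·P2 via (13.565,36.755): [(10.2321, 31.3319) (16.8177, 15.8462) (27, 10.4709) (27, 58.6155)]  |A|=464.7824
5. canonical 4-gon: [(10.2321, 31.3319) (16.8177, 15.8462) (27, 10.4709) (27, 58.6155)]
6. shoelace: 464.7824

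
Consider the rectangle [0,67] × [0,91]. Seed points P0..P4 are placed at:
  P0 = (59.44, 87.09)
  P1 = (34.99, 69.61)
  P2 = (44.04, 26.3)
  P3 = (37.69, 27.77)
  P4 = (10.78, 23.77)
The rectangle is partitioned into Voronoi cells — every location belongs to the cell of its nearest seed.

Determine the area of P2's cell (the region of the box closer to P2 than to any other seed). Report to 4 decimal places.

1. box [0,67]×[0,91]: [(0, 0) (67, 0) (67, 91) (0, 91)]
2. ⊥bis P2·P0 via (51.74,56.695): [(0, 69.8024) (0, 0) (67, 0) (67, 52.8292)]  |A|=4108.1559
3. ⊥bis P2·P1 via (39.515,47.955): [(65.1201, 53.3054) (0, 39.698) (0, 0) (67, 0) (67, 52.8292)]  |A|=3127.9567
4. ⊥bis P2·P3 via (40.865,27.035): [(65.1201, 53.3054) (46.0227, 49.3148) (34.6065, 0) (67, 0) (67, 52.8292)]  |A|=1361.1452
5. ⊥bis P2·P4 via (27.41,25.035): [(65.1201, 53.3054) (46.0227, 49.3148) (34.6065, 0) (67, 0) (67, 52.8292)]  |A|=1361.1452
6. canonical 5-gon: [(65.1201, 53.3054) (46.0227, 49.3148) (34.6065, 0) (67, 0) (67, 52.8292)]
7. shoelace: 1361.1452

Area of P2's cell: 1361.1452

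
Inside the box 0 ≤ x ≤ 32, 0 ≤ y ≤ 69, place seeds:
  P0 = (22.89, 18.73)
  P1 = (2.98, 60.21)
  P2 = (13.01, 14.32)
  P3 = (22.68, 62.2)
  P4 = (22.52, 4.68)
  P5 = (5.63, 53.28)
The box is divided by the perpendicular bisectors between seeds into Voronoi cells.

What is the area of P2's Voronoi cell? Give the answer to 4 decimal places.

Area of P2's cell: 491.6932

1. box [0,32]×[0,69]: [(0, 0) (32, 0) (32, 69) (0, 69)]
2. ⊥bis P2·P0 via (17.95,16.525): [(0, 56.7395) (0, 0) (25.326, 0)]  |A|=718.4935
3. ⊥bis P2·P1 via (7.995,37.265): [(8.6306, 37.4039) (0, 35.5176) (0, 0) (25.326, 0)]  |A|=626.9148
4. ⊥bis P2·P3 via (17.845,38.26): [(8.6306, 37.4039) (0, 35.5176) (0, 0) (25.326, 0)]  |A|=626.9148
5. ⊥bis P2·P4 via (17.765,9.5): [(20.0705, 11.7744) (8.6306, 37.4039) (0, 35.5176) (0, 0) (8.1351, 0)]  |A|=525.7087
6. ⊥bis P2·P5 via (9.32,33.8): [(20.0705, 11.7744) (10.1675, 33.9605) (0, 32.0346) (0, 0) (8.1351, 0)]  |A|=491.6932
7. canonical 5-gon: [(20.0705, 11.7744) (10.1675, 33.9605) (0, 32.0346) (0, 0) (8.1351, 0)]
8. shoelace: 491.6932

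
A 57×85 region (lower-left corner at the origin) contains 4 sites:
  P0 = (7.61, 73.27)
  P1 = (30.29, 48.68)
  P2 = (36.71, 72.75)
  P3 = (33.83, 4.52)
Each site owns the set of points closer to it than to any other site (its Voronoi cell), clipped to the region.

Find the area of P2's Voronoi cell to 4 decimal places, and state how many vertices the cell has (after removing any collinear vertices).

1. box [0,57]×[0,85]: [(0, 0) (57, 0) (57, 85) (0, 85)]
2. ⊥bis P2·P0 via (22.16,73.01): [(20.8554, 0) (57, 0) (57, 85) (22.3743, 85)]  |A|=3007.7416
3. ⊥bis P2·P1 via (33.5,60.715): [(21.9951, 63.7836) (57, 54.447) (57, 85) (22.3743, 85)]  |A|=902.0681
4. ⊥bis P2·P3 via (35.27,38.635): [(21.9951, 63.7836) (57, 54.447) (57, 85) (22.3743, 85)]  |A|=902.0681
5. canonical 4-gon: [(21.9951, 63.7836) (57, 54.447) (57, 85) (22.3743, 85)]
6. shoelace: 902.0681

Area of P2's cell: 902.0681 (4 vertices)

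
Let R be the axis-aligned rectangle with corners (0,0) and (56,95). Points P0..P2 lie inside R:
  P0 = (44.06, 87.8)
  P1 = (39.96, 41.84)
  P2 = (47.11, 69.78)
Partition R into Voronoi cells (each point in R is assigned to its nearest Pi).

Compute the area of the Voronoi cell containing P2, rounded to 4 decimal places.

1. box [0,56]×[0,95]: [(0, 0) (56, 0) (56, 95) (0, 95)]
2. ⊥bis P2·P0 via (45.585,78.79): [(0, 71.0744) (0, 0) (56, 0) (56, 80.5528)]  |A|=4245.5631
3. ⊥bis P2·P1 via (43.535,55.81): [(0, 71.0744) (0, 66.9508) (56, 52.6201) (56, 80.5528)]  |A|=897.5755
4. canonical 4-gon: [(0, 71.0744) (0, 66.9508) (56, 52.6201) (56, 80.5528)]
5. shoelace: 897.5755

Area of P2's cell: 897.5755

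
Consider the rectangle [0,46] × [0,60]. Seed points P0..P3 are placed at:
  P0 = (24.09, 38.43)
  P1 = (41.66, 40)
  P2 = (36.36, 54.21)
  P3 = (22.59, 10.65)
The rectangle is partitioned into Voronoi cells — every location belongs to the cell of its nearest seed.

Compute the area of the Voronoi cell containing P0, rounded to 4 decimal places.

Area of P0's cell: 1003.3110

1. box [0,46]×[0,60]: [(0, 0) (46, 0) (46, 60) (0, 60)]
2. ⊥bis P0·P1 via (32.875,39.215): [(0, 0) (36.3791, 0) (31.0177, 60) (0, 60)]  |A|=2021.9054
3. ⊥bis P0·P2 via (30.225,46.32): [(0, 0) (36.3791, 0) (32.3906, 44.6361) (12.6317, 60) (0, 60)]  |A|=1880.6647
4. ⊥bis P0·P3 via (23.34,24.54): [(0, 25.8003) (34.2389, 23.9515) (32.3906, 44.6361) (12.6317, 60) (0, 60)]  |A|=1003.311
5. canonical 5-gon: [(0, 25.8003) (34.2389, 23.9515) (32.3906, 44.6361) (12.6317, 60) (0, 60)]
6. shoelace: 1003.311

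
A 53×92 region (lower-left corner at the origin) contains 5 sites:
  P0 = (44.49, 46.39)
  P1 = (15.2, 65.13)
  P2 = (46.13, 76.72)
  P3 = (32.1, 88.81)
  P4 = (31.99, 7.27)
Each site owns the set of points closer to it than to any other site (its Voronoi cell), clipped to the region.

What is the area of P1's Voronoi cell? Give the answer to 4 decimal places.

Area of P1's cell: 1387.1712

1. box [0,53]×[0,92]: [(0, 0) (53, 0) (53, 92) (0, 92)]
2. ⊥bis P1·P0 via (29.845,55.76): [(0, 9.1133) (53, 91.9505) (53, 92) (0, 92)]  |A|=2197.8106
3. ⊥bis P1·P2 via (30.665,70.925): [(0, 9.1133) (33.9458, 62.1695) (22.7678, 92) (0, 92)]  |A|=1746.4184
4. ⊥bis P1·P3 via (23.65,76.97): [(0, 9.1133) (33.9458, 62.1695) (30.1338, 72.3426) (2.5902, 92) (0, 92)]  |A|=1548.099
5. ⊥bis P1·P4 via (23.595,36.2): [(0, 29.3531) (15.9021, 33.9676) (33.9458, 62.1695) (30.1338, 72.3426) (2.5902, 92) (0, 92)]  |A|=1387.1712
6. canonical 6-gon: [(0, 29.3531) (15.9021, 33.9676) (33.9458, 62.1695) (30.1338, 72.3426) (2.5902, 92) (0, 92)]
7. shoelace: 1387.1712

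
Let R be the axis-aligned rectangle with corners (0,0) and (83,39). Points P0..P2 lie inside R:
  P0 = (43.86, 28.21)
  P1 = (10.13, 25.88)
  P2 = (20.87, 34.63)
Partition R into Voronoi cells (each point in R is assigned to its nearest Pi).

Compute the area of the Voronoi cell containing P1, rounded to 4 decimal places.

1. box [0,83]×[0,39]: [(0, 0) (83, 0) (83, 39) (0, 39)]
2. ⊥bis P1·P0 via (26.995,27.045): [(0, 0) (28.8632, 0) (26.1692, 39) (0, 39)]  |A|=1073.1315
3. ⊥bis P1·P2 via (15.5,30.255): [(0, 0) (28.8632, 0) (27.8177, 15.136) (8.3753, 39) (0, 39)]  |A|=860.8153
4. canonical 5-gon: [(0, 0) (28.8632, 0) (27.8177, 15.136) (8.3753, 39) (0, 39)]
5. shoelace: 860.8153

Area of P1's cell: 860.8153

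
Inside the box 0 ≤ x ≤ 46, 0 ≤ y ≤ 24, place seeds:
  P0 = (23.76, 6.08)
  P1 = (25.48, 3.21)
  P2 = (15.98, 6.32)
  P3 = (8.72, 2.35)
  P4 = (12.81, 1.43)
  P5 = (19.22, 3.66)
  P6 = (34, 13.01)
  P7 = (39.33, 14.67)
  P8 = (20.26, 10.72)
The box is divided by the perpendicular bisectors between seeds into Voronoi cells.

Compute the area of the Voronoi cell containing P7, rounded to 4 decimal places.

1. box [0,46]×[0,24]: [(0, 0) (46, 0) (46, 24) (0, 24)]
2. ⊥bis P7·P0 via (31.545,10.375): [(37.2689, 0) (46, 0) (46, 24) (24.0281, 24)]  |A|=368.4364
3. ⊥bis P7·P1 via (32.405,8.94): [(32.2, 9.1877) (39.8023, 0) (46, 0) (46, 24) (24.0281, 24)]  |A|=356.7984
4. ⊥bis P7·P2 via (27.655,10.495): [(32.2, 9.1877) (39.8023, 0) (46, 0) (46, 24) (24.0281, 24)]  |A|=356.7984
5. ⊥bis P7·P3 via (24.025,8.51): [(32.2, 9.1877) (39.8023, 0) (46, 0) (46, 24) (24.0281, 24)]  |A|=356.7984
6. ⊥bis P7·P4 via (26.07,8.05): [(32.2, 9.1877) (39.8023, 0) (46, 0) (46, 24) (24.0281, 24)]  |A|=356.7984
7. ⊥bis P7·P5 via (29.275,9.165): [(32.2, 9.1877) (39.8023, 0) (46, 0) (46, 24) (24.0281, 24)]  |A|=356.7984
8. ⊥bis P7·P6 via (36.665,13.84): [(40.9754, 0) (46, 0) (46, 24) (33.5007, 24)]  |A|=210.2866
9. ⊥bis P7·P8 via (29.795,12.695): [(40.9754, 0) (46, 0) (46, 24) (33.5007, 24)]  |A|=210.2866
10. canonical 4-gon: [(40.9754, 0) (46, 0) (46, 24) (33.5007, 24)]
11. shoelace: 210.2866

Area of P7's cell: 210.2866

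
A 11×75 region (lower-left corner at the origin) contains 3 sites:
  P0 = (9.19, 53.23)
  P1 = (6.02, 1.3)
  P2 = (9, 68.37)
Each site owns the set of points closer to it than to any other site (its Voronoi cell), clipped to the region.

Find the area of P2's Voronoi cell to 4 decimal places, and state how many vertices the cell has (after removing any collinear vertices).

1. box [0,11]×[0,75]: [(0, 0) (11, 0) (11, 75) (0, 75)]
2. ⊥bis P2·P0 via (9.095,60.8): [(0, 60.6859) (11, 60.8239) (11, 75) (0, 75)]  |A|=156.6963
3. ⊥bis P2·P1 via (7.51,34.835): [(0, 60.6859) (11, 60.8239) (11, 75) (0, 75)]  |A|=156.6963
4. canonical 4-gon: [(0, 60.6859) (11, 60.8239) (11, 75) (0, 75)]
5. shoelace: 156.6963

Area of P2's cell: 156.6963 (4 vertices)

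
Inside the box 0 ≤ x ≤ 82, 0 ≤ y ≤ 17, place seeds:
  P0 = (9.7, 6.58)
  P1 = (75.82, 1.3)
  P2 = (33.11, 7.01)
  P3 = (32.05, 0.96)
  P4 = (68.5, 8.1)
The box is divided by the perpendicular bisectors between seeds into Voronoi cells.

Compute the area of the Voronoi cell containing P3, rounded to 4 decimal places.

Area of P3's cell: 103.5624

1. box [0,82]×[0,17]: [(0, 0) (82, 0) (82, 17) (0, 17)]
2. ⊥bis P3·P0 via (20.875,3.77): [(19.927, 0) (82, 0) (82, 17) (24.2017, 17)]  |A|=1018.9056
3. ⊥bis P3·P1 via (53.935,1.13): [(19.927, 0) (53.9438, 0) (53.8117, 17) (24.2017, 17)]  |A|=540.8273
4. ⊥bis P3·P2 via (32.58,3.985): [(21.4207, 5.9402) (19.927, 0) (53.9438, 0) (53.9419, 0.2423)]  |A|=104.9667
5. ⊥bis P3·P4 via (50.275,4.53): [(51.0144, 0.7552) (21.4207, 5.9402) (19.927, 0) (51.1624, 0)]  |A|=103.5624
6. canonical 4-gon: [(51.0144, 0.7552) (21.4207, 5.9402) (19.927, 0) (51.1624, 0)]
7. shoelace: 103.5624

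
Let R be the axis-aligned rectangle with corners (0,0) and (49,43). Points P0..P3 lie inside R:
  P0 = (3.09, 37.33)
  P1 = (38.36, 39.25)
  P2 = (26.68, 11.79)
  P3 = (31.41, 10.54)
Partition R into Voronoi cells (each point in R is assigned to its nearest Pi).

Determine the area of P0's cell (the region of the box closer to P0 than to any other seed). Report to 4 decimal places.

1. box [0,49]×[0,43]: [(0, 0) (49, 0) (49, 43) (0, 43)]
2. ⊥bis P0·P1 via (20.725,38.29): [(0, 0) (22.8094, 0) (20.4686, 43) (0, 43)]  |A|=930.477
3. ⊥bis P0·P2 via (14.885,24.56): [(0, 10.8115) (21.1571, 30.3532) (20.4686, 43) (0, 43)]  |A|=469.9385
4. ⊥bis P0·P3 via (17.25,23.935): [(0, 10.8115) (21.1571, 30.3532) (20.4686, 43) (0, 43)]  |A|=469.9385
5. canonical 4-gon: [(0, 10.8115) (21.1571, 30.3532) (20.4686, 43) (0, 43)]
6. shoelace: 469.9385

Area of P0's cell: 469.9385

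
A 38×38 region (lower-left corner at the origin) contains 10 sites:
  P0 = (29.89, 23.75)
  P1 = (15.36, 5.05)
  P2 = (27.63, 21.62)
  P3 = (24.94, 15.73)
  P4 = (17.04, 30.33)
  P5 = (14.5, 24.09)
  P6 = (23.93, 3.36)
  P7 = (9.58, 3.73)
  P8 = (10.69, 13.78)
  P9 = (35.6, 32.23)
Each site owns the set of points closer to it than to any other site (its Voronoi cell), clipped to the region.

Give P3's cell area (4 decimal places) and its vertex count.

Area of P3's cell: 164.1654 (7 vertices)

1. box [0,38]×[0,38]: [(0, 0) (38, 0) (38, 38) (0, 38)]
2. ⊥bis P3·P0 via (27.415,19.74): [(0, 36.6607) (0, 0) (38, 0) (38, 13.2069)]  |A|=947.4843
3. ⊥bis P3·P1 via (20.15,10.39): [(0, 36.6607) (0, 28.4646) (31.733, 0) (38, 0) (38, 13.2069)]  |A|=495.8502
4. ⊥bis P3·P2 via (26.285,18.675): [(37.2659, 13.6599) (0, 30.6795) (0, 28.4646) (31.733, 0) (38, 0) (38, 13.2069)]  |A|=384.4027
5. ⊥bis P3·P4 via (20.99,23.03): [(37.2659, 13.6599) (19.049, 21.9797) (11.6767, 17.9906) (31.733, 0) (38, 0) (38, 13.2069)]  |A|=301.4081
6. ⊥bis P3·P5 via (19.72,19.91): [(37.2659, 13.6599) (20.7539, 21.2011) (15.4632, 14.5941) (31.733, 0) (38, 0) (38, 13.2069)]  |A|=273.6437
7. ⊥bis P3·P6 via (24.435,9.545): [(37.2659, 13.6599) (20.7539, 21.2011) (15.4632, 14.5941) (20.7573, 9.8453) (38, 8.4374) (38, 13.2069)]  |A|=170.0514
8. ⊥bis P3·P7 via (17.26,9.73): [(37.2659, 13.6599) (20.7539, 21.2011) (15.4632, 14.5941) (20.7573, 9.8453) (38, 8.4374) (38, 13.2069)]  |A|=170.0514
9. ⊥bis P3·P8 via (17.815,14.755): [(37.2659, 13.6599) (20.7539, 21.2011) (17.4906, 17.1259) (18.1692, 12.1668) (20.7573, 9.8453) (38, 8.4374) (38, 13.2069)]  |A|=164.1654
10. ⊥bis P3·P9 via (30.27,23.98): [(37.2659, 13.6599) (20.7539, 21.2011) (17.4906, 17.1259) (18.1692, 12.1668) (20.7573, 9.8453) (38, 8.4374) (38, 13.2069)]  |A|=164.1654
11. canonical 7-gon: [(37.2659, 13.6599) (20.7539, 21.2011) (17.4906, 17.1259) (18.1692, 12.1668) (20.7573, 9.8453) (38, 8.4374) (38, 13.2069)]
12. shoelace: 164.1654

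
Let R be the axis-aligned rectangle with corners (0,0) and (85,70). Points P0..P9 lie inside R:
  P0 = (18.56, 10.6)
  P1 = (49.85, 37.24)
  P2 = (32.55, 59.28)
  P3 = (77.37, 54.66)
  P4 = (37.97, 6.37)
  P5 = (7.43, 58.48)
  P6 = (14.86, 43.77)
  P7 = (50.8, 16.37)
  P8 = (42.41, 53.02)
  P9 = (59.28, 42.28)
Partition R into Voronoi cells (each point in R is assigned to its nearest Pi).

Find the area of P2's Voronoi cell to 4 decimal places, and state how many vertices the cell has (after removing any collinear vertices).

1. box [0,85]×[0,70]: [(0, 0) (85, 0) (85, 70) (0, 70)]
2. ⊥bis P2·P0 via (25.555,34.94): [(0, 42.2842) (85, 17.8563) (85, 70) (0, 70)]  |A|=3394.0307
3. ⊥bis P2·P1 via (41.2,48.26): [(0, 42.2842) (24.5855, 35.2186) (68.8965, 70) (0, 70)]  |A|=1538.8603
4. ⊥bis P2·P3 via (54.96,56.97): [(0, 42.2842) (24.5855, 35.2186) (55.1945, 59.2448) (56.3031, 70) (0, 70)]  |A|=1471.138
5. ⊥bis P2·P4 via (35.26,32.825): [(0, 42.2842) (24.5855, 35.2186) (55.1945, 59.2448) (56.3031, 70) (0, 70)]  |A|=1471.138
6. ⊥bis P2·P5 via (19.99,58.88): [(20.7081, 36.3329) (24.5855, 35.2186) (55.1945, 59.2448) (56.3031, 70) (19.6359, 70)]  |A|=853.6268
7. ⊥bis P2·P6 via (23.705,51.525): [(20.093, 55.6446) (32.5326, 41.4566) (55.1945, 59.2448) (56.3031, 70) (19.6359, 70)]  |A|=721.3538
8. ⊥bis P2·P7 via (41.675,37.825): [(20.093, 55.6446) (32.5326, 41.4566) (55.1945, 59.2448) (56.3031, 70) (19.6359, 70)]  |A|=721.3538
9. ⊥bis P2·P8 via (37.48,56.15): [(20.093, 55.6446) (29.9915, 44.355) (46.2732, 70) (19.6359, 70)]  |A|=410.025
10. ⊥bis P2·P9 via (45.915,50.78): [(20.093, 55.6446) (29.9915, 44.355) (46.2732, 70) (19.6359, 70)]  |A|=410.025
11. canonical 4-gon: [(20.093, 55.6446) (29.9915, 44.355) (46.2732, 70) (19.6359, 70)]
12. shoelace: 410.025

Area of P2's cell: 410.0250 (4 vertices)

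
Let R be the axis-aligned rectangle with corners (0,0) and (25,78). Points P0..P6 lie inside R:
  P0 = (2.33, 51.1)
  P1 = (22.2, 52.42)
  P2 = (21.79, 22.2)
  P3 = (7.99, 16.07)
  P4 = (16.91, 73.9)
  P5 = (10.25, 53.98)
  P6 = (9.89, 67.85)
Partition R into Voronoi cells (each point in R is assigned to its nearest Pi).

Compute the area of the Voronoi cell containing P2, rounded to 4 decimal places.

1. box [0,25]×[0,78]: [(0, 0) (25, 0) (25, 78) (0, 78)]
2. ⊥bis P2·P0 via (12.06,36.65): [(0, 28.5293) (0, 0) (25, 0) (25, 45.3632)]  |A|=923.6569
3. ⊥bis P2·P1 via (21.995,37.31): [(13.217, 37.4291) (0, 28.5293) (0, 0) (25, 0) (25, 37.2692)]  |A|=875.9712
4. ⊥bis P2·P3 via (14.89,19.135): [(13.217, 37.4291) (8.2495, 34.0842) (23.3898, 0) (25, 0) (25, 37.2692)]  |A|=359.6829
5. ⊥bis P2·P4 via (19.35,48.05): [(13.217, 37.4291) (8.2495, 34.0842) (23.3898, 0) (25, 0) (25, 37.2692)]  |A|=359.6829
6. ⊥bis P2·P5 via (16.02,38.09): [(14.1645, 37.4162) (12.0666, 36.6544) (8.2495, 34.0842) (23.3898, 0) (25, 0) (25, 37.2692)]  |A|=359.3085
7. ⊥bis P2·P6 via (15.84,45.025): [(14.1645, 37.4162) (12.0666, 36.6544) (8.2495, 34.0842) (23.3898, 0) (25, 0) (25, 37.2692)]  |A|=359.3085
8. canonical 6-gon: [(14.1645, 37.4162) (12.0666, 36.6544) (8.2495, 34.0842) (23.3898, 0) (25, 0) (25, 37.2692)]
9. shoelace: 359.3085

Area of P2's cell: 359.3085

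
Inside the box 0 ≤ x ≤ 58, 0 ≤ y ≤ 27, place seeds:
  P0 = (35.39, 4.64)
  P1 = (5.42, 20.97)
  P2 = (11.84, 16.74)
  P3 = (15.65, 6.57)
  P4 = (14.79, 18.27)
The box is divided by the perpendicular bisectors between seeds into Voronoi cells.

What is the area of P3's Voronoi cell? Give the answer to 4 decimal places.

1. box [0,58]×[0,27]: [(0, 0) (58, 0) (58, 27) (0, 27)]
2. ⊥bis P3·P0 via (25.52,5.605): [(0, 0) (24.972, 0) (27.6118, 27) (0, 27)]  |A|=709.8814
3. ⊥bis P3·P1 via (10.535,13.77): [(0, 6.2858) (0, 0) (24.972, 0) (27.4964, 25.8197)]  |A|=408.8022
4. ⊥bis P3·P2 via (13.745,11.655): [(0.655, 6.7511) (0, 6.2858) (0, 0) (24.972, 0) (26.5817, 16.464)]  |A|=291.964
5. ⊥bis P3·P4 via (15.22,12.42): [(15.9254, 12.4719) (0.655, 6.7511) (0, 6.2858) (0, 0) (24.972, 0) (26.2657, 13.2319)]  |A|=275.3735
6. canonical 6-gon: [(15.9254, 12.4719) (0.655, 6.7511) (0, 6.2858) (0, 0) (24.972, 0) (26.2657, 13.2319)]
7. shoelace: 275.3735

Area of P3's cell: 275.3735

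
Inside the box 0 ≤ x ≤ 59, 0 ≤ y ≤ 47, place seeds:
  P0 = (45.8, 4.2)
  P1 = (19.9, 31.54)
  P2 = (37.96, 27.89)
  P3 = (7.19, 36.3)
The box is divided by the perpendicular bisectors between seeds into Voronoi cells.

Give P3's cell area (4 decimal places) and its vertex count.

Area of P3's cell: 453.2033 (4 vertices)

1. box [0,59]×[0,47]: [(0, 0) (59, 0) (59, 47) (0, 47)]
2. ⊥bis P3·P0 via (26.495,20.25): [(0, 0) (9.6593, 0) (48.7347, 47) (0, 47)]  |A|=1372.2599
3. ⊥bis P3·P1 via (13.545,33.92): [(0, 0) (0.8417, 0) (18.4436, 47) (0, 47)]  |A|=453.2033
4. ⊥bis P3·P2 via (22.575,32.095): [(0, 0) (0.8417, 0) (18.4436, 47) (0, 47)]  |A|=453.2033
5. canonical 4-gon: [(0, 0) (0.8417, 0) (18.4436, 47) (0, 47)]
6. shoelace: 453.2033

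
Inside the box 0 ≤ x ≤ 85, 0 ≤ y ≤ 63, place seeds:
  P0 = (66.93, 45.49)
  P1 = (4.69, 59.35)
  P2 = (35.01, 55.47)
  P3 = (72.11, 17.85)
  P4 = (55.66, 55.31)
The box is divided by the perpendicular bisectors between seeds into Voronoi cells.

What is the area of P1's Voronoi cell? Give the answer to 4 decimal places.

Area of P1's cell: 1041.6634

1. box [0,85]×[0,63]: [(0, 0) (85, 0) (85, 63) (0, 63)]
2. ⊥bis P1·P0 via (35.81,52.42): [(0, 0) (24.1368, 0) (38.166, 63) (0, 63)]  |A|=1962.5383
3. ⊥bis P1·P2 via (19.85,57.41): [(0, 0) (12.5033, 0) (20.5653, 63) (0, 63)]  |A|=1041.6634
4. ⊥bis P1·P3 via (38.4,38.6): [(0, 0) (12.5033, 0) (20.5653, 63) (0, 63)]  |A|=1041.6634
5. ⊥bis P1·P4 via (30.175,57.33): [(0, 0) (12.5033, 0) (20.5653, 63) (0, 63)]  |A|=1041.6634
6. canonical 4-gon: [(0, 0) (12.5033, 0) (20.5653, 63) (0, 63)]
7. shoelace: 1041.6634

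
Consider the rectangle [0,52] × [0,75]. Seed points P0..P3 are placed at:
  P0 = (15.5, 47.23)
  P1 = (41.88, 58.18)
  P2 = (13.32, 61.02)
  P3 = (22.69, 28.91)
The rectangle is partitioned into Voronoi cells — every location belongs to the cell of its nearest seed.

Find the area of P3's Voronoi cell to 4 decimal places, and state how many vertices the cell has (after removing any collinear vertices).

Area of P3's cell: 1922.7130 (5 vertices)

1. box [0,52]×[0,75]: [(0, 0) (52, 0) (52, 75) (0, 75)]
2. ⊥bis P3·P0 via (19.095,38.07): [(0, 30.5758) (0, 0) (52, 0) (52, 50.9841)]  |A|=2120.5593
3. ⊥bis P3·P1 via (32.285,43.545): [(32.5697, 43.3584) (0, 30.5758) (0, 0) (52, 0) (52, 30.6194)]  |A|=1922.713
4. ⊥bis P3·P2 via (18.005,44.965): [(32.5697, 43.3584) (0, 30.5758) (0, 0) (52, 0) (52, 30.6194)]  |A|=1922.713
5. canonical 5-gon: [(32.5697, 43.3584) (0, 30.5758) (0, 0) (52, 0) (52, 30.6194)]
6. shoelace: 1922.713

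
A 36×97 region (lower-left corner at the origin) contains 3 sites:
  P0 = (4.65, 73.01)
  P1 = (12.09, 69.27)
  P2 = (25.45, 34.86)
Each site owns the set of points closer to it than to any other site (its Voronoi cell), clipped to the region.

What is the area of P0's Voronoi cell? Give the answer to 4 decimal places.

Area of P0's cell: 454.2142

1. box [0,36]×[0,97]: [(0, 0) (36, 0) (36, 97) (0, 97)]
2. ⊥bis P0·P1 via (8.37,71.14): [(0, 54.4895) (21.3695, 97) (0, 97)]  |A|=454.2142
3. ⊥bis P0·P2 via (15.05,53.935): [(0, 54.4895) (21.3695, 97) (0, 97)]  |A|=454.2142
4. canonical 3-gon: [(0, 54.4895) (21.3695, 97) (0, 97)]
5. shoelace: 454.2142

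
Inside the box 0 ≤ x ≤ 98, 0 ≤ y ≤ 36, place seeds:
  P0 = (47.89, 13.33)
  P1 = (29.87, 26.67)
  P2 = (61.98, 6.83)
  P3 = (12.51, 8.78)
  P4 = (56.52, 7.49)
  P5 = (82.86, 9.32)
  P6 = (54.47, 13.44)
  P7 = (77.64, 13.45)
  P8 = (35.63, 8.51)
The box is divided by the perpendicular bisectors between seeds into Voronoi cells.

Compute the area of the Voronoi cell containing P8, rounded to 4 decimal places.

Area of P8's cell: 319.7252

1. box [0,98]×[0,36]: [(0, 0) (98, 0) (98, 36) (0, 36)]
2. ⊥bis P8·P0 via (41.76,10.92): [(0, 0) (46.0532, 0) (31.8998, 36) (0, 36)]  |A|=1403.1543
3. ⊥bis P8·P1 via (32.75,17.59): [(0, 7.2023) (0, 0) (46.0532, 0) (38.4295, 19.3914)]  |A|=584.9092
4. ⊥bis P8·P2 via (48.805,7.67): [(0, 7.2023) (0, 0) (46.0532, 0) (38.4295, 19.3914)]  |A|=584.9092
5. ⊥bis P8·P3 via (24.07,8.645): [(24.1426, 14.8599) (23.969, 0) (46.0532, 0) (38.4295, 19.3914)]  |A|=319.8791
6. ⊥bis P8·P4 via (46.075,8): [(24.1426, 14.8599) (23.969, 0) (45.6844, 0) (45.7251, 0.8344) (38.4295, 19.3914)]  |A|=319.7252
7. ⊥bis P8·P5 via (59.245,8.915): [(24.1426, 14.8599) (23.969, 0) (45.6844, 0) (45.7251, 0.8344) (38.4295, 19.3914)]  |A|=319.7252
8. ⊥bis P8·P6 via (45.05,10.975): [(24.1426, 14.8599) (23.969, 0) (45.6844, 0) (45.7251, 0.8344) (38.4295, 19.3914)]  |A|=319.7252
9. ⊥bis P8·P7 via (56.635,10.98): [(24.1426, 14.8599) (23.969, 0) (45.6844, 0) (45.7251, 0.8344) (38.4295, 19.3914)]  |A|=319.7252
10. canonical 5-gon: [(24.1426, 14.8599) (23.969, 0) (45.6844, 0) (45.7251, 0.8344) (38.4295, 19.3914)]
11. shoelace: 319.7252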